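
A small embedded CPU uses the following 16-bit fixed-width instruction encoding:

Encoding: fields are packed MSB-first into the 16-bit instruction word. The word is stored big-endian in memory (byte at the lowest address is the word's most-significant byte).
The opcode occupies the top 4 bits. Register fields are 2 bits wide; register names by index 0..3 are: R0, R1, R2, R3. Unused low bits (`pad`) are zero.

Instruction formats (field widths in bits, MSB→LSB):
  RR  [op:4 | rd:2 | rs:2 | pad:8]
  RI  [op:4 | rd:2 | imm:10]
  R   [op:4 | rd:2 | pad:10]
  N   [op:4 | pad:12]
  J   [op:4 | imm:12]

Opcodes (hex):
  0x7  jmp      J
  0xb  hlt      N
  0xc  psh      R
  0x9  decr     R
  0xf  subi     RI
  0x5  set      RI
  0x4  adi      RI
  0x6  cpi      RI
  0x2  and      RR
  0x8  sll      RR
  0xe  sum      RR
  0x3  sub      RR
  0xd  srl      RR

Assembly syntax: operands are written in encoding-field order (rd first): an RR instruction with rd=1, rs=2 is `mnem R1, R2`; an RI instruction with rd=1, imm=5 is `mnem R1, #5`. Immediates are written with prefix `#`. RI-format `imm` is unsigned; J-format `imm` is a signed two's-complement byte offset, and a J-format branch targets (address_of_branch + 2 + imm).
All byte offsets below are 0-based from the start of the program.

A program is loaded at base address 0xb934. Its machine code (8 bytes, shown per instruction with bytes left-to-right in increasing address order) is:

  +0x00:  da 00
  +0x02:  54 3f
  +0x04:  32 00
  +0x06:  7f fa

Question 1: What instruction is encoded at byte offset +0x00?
srl R2, R2

off 0x00: read da 00 as big → 0xda00
  op=0xda00>>12=0xd ⇒ srl (RR)
  rd: (w>>10)&0x3=0x2 → R2
  rs: (w>>8)&0x3=0x2 → R2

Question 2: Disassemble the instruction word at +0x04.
[04] 32 00 → 0x3200
  opcode bits[15:12]=0x3: sub/RR
  rd@[11:10]=0x0 ⇒ R0
  rs@[9:8]=0x2 ⇒ R2

sub R0, R2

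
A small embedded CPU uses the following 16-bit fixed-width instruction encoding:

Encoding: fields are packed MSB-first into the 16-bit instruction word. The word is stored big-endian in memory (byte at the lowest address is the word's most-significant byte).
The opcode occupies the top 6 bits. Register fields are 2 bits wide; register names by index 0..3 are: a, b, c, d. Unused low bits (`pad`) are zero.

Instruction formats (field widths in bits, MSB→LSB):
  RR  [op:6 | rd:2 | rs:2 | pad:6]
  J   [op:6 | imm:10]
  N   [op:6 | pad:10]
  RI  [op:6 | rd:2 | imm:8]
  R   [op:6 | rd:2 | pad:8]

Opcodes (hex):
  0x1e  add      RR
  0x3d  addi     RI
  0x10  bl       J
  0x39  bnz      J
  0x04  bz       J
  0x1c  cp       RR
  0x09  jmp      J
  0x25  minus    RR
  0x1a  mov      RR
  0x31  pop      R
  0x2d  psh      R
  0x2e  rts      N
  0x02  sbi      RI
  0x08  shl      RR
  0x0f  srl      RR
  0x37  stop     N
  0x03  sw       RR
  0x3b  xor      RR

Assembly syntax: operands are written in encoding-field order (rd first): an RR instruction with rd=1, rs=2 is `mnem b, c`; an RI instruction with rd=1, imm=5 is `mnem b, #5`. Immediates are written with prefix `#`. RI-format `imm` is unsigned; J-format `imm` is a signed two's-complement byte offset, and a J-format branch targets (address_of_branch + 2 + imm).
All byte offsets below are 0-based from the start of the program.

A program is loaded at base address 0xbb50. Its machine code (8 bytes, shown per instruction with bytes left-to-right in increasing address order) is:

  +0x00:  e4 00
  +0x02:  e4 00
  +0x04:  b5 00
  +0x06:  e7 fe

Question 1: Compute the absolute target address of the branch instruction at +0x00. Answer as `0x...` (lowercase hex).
0xbb52

[00] e4 00 → 0xe400
  top 6b → 0x39 → bnz [J]
  [9:0] imm=0 = #0
  target = base 0xbb50 + off 0x00 + 2 + imm 0 = 0xbb52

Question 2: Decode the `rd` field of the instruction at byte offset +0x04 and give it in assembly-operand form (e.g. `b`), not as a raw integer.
b

off 0x04: read b5 00 as big → 0xb500
  top 6b → 0x2d → psh [R]
  rd: (w>>8)&0x3=0x1 → b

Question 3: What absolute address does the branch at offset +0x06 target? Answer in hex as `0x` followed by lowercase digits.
@+06  big-endian(e7 fe) = 0xe7fe
  opcode bits[15:10]=0x39: bnz/J
  imm: (w>>0)&0x3ff=0x3fe (s10→-2) → #-2
  target = base 0xbb50 + off 0x06 + 2 + imm -2 = 0xbb56

0xbb56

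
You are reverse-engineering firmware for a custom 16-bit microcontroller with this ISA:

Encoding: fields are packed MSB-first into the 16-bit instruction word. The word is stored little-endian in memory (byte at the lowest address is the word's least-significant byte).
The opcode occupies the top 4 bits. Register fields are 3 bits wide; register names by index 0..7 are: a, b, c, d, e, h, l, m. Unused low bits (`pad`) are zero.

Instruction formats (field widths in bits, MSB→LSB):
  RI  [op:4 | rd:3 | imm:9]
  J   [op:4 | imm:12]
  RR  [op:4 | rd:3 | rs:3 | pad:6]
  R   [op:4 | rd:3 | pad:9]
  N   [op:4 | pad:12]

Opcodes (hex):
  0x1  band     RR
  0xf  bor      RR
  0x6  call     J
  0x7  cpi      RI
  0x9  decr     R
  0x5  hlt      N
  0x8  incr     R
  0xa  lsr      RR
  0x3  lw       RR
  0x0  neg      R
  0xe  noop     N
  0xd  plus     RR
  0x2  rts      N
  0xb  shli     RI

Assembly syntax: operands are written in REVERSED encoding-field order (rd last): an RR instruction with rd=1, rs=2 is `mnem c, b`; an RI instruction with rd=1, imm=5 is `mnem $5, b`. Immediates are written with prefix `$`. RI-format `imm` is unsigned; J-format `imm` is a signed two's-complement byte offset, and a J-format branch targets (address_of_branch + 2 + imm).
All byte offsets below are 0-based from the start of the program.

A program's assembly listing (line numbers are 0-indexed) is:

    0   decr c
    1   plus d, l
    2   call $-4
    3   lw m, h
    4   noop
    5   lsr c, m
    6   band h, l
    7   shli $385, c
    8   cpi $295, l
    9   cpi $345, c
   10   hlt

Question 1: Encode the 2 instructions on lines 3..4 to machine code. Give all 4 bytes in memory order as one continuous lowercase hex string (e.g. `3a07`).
c03b00e0

L3: lw op=0x3:4|rd=5:3|rs=7:3|pad=0:6 ⇒ 0x3bc0 ⇒ little c0 3b
L4: noop op=0xe:4|pad=0:12 ⇒ 0xe000 ⇒ little 00 e0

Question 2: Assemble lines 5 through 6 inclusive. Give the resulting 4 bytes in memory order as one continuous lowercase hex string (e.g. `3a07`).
5. lsr fields op=0xa:4|rd=7:3|rs=2:3|pad=0:6 → word ae80h → 80 ae
6. band fields op=0x1:4|rd=6:3|rs=5:3|pad=0:6 → word 1d40h → 40 1d

80ae401d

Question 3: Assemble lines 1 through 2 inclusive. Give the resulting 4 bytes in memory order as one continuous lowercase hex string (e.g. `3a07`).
line 1 (plus): pack op=0xd:4|rd=6:3|rs=3:3|pad=0:6 = 0xdcc0; little→ c0 dc
line 2 (call): pack op=0x6:4|imm=-4:12 = 0x6ffc; little→ fc 6f

c0dcfc6f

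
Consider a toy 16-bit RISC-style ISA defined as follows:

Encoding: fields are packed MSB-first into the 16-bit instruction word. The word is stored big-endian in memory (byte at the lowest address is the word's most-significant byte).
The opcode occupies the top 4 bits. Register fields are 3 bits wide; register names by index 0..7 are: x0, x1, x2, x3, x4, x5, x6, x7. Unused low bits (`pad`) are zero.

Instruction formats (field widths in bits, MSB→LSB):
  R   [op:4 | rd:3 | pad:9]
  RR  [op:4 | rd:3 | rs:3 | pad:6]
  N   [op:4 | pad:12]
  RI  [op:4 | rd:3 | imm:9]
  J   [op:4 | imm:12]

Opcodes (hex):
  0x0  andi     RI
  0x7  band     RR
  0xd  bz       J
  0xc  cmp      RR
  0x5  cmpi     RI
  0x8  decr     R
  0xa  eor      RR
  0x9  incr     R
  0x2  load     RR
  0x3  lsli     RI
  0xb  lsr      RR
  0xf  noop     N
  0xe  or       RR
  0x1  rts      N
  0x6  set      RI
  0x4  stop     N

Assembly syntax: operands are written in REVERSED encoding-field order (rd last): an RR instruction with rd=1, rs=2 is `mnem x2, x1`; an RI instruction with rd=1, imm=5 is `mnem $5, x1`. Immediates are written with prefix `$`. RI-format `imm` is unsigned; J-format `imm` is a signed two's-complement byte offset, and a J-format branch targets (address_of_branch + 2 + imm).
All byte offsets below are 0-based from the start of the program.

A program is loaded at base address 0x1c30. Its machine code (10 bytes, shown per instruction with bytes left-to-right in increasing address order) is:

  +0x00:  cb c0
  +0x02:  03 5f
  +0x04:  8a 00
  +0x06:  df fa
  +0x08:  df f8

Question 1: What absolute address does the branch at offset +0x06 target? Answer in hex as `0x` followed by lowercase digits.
0x1c32

off 0x06: read df fa as big → 0xdffa
  op=0xdffa>>12=0xd ⇒ bz (J)
  imm@[11:0]=0xffa (s12→-6) ⇒ $-6
  target = base 0x1c30 + off 0x06 + 2 + imm -6 = 0x1c32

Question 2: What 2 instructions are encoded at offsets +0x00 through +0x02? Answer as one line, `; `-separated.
@+00  big-endian(cb c0) = 0xcbc0
  op=0xcbc0>>12=0xc ⇒ cmp (RR)
  rd@[11:9]=0x5 ⇒ x5
  rs@[8:6]=0x7 ⇒ x7
@+02  big-endian(03 5f) = 0x035f
  op=0x035f>>12=0x0 ⇒ andi (RI)
  rd@[11:9]=0x1 ⇒ x1
  imm@[8:0]=0x15f ⇒ $351

cmp x7, x5; andi $351, x1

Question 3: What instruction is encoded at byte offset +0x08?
off 0x08: read df f8 as big → 0xdff8
  top 4b → 0xd → bz [J]
  [11:0] imm=4088 (s12→-8) = $-8

bz $-8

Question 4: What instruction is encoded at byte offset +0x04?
decr x5

+0x04: 8a 00 ⇒ word 0x8a00 (big)
  op=0x8a00>>12=0x8 ⇒ decr (R)
  rd@[11:9]=0x5 ⇒ x5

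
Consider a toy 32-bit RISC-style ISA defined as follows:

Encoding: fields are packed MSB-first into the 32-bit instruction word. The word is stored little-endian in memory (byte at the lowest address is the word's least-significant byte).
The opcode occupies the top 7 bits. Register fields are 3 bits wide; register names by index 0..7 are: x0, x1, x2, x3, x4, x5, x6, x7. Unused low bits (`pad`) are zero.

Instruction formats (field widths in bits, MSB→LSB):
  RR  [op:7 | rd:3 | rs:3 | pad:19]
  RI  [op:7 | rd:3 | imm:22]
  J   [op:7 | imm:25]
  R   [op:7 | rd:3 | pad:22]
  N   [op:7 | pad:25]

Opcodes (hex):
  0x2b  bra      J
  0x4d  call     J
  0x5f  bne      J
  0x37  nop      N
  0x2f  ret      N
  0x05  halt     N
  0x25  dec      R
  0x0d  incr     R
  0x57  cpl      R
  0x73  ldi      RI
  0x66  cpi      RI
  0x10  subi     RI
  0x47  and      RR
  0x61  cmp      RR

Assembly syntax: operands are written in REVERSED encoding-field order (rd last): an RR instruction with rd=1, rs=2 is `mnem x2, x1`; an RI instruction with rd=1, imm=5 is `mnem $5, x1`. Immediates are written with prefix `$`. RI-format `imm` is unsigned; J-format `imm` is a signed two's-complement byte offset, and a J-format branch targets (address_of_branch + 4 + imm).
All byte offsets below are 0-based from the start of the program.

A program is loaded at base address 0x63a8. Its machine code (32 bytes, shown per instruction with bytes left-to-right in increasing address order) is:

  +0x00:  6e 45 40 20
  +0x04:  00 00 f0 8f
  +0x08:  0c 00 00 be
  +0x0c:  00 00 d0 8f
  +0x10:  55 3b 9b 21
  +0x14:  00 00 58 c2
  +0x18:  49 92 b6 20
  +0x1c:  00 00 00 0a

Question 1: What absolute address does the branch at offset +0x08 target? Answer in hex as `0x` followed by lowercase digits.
0x63c0

+0x08: 0c 00 00 be ⇒ word 0xbe00000c (little)
  top 7b → 0x5f → bne [J]
  imm: (w>>0)&0x1ffffff=0xc → $12
  target = base 0x63a8 + off 0x08 + 4 + imm 12 = 0x63c0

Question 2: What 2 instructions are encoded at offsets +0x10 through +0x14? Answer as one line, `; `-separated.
+0x10: 55 3b 9b 21 ⇒ word 0x219b3b55 (little)
  top 7b → 0x10 → subi [RI]
  [24:22] rd=6 = x6
  [21:0] imm=1784661 = $1784661
+0x14: 00 00 58 c2 ⇒ word 0xc2580000 (little)
  top 7b → 0x61 → cmp [RR]
  [24:22] rd=1 = x1
  [21:19] rs=3 = x3

subi $1784661, x6; cmp x3, x1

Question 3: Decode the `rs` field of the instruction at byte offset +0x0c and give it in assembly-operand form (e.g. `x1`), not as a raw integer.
@+0c  little-endian(00 00 d0 8f) = 0x8fd00000
  top 7b → 0x47 → and [RR]
  rd@[24:22]=0x7 ⇒ x7
  rs@[21:19]=0x2 ⇒ x2

x2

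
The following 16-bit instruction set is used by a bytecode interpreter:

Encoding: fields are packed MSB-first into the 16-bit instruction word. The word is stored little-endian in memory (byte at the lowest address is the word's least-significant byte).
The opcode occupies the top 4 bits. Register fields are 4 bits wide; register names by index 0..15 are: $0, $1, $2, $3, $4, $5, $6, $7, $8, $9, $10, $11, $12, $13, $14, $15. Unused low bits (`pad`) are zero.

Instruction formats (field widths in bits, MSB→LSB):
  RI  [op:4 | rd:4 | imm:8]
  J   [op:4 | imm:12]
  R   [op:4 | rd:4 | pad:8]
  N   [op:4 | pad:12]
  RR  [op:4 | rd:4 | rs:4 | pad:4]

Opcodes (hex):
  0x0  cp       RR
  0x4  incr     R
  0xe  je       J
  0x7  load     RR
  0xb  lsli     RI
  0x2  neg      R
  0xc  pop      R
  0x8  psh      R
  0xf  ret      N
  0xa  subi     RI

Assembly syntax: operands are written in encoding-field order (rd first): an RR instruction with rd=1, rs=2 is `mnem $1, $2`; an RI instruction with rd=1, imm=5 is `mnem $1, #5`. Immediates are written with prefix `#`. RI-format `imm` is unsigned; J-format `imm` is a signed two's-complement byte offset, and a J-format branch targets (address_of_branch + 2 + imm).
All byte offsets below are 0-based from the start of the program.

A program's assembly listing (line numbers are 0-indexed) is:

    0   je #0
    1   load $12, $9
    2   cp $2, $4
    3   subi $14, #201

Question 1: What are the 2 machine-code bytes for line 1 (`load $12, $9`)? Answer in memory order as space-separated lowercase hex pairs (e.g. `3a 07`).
90 7c

L1: load op=0x7:4|rd=12:4|rs=9:4|pad=0:4 ⇒ 0x7c90 ⇒ little 90 7c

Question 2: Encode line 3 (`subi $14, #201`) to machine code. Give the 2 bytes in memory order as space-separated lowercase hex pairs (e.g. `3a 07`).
L3: subi op=0xa:4|rd=14:4|imm=201:8 ⇒ 0xaec9 ⇒ little c9 ae

c9 ae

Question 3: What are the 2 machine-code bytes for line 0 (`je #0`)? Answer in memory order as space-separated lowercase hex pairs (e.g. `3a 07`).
00 e0

0. je fields op=0xe:4|imm=0:12 → word e000h → 00 e0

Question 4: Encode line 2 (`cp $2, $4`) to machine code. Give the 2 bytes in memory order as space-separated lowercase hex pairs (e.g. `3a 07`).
2. cp fields op=0x0:4|rd=2:4|rs=4:4|pad=0:4 → word 0240h → 40 02

40 02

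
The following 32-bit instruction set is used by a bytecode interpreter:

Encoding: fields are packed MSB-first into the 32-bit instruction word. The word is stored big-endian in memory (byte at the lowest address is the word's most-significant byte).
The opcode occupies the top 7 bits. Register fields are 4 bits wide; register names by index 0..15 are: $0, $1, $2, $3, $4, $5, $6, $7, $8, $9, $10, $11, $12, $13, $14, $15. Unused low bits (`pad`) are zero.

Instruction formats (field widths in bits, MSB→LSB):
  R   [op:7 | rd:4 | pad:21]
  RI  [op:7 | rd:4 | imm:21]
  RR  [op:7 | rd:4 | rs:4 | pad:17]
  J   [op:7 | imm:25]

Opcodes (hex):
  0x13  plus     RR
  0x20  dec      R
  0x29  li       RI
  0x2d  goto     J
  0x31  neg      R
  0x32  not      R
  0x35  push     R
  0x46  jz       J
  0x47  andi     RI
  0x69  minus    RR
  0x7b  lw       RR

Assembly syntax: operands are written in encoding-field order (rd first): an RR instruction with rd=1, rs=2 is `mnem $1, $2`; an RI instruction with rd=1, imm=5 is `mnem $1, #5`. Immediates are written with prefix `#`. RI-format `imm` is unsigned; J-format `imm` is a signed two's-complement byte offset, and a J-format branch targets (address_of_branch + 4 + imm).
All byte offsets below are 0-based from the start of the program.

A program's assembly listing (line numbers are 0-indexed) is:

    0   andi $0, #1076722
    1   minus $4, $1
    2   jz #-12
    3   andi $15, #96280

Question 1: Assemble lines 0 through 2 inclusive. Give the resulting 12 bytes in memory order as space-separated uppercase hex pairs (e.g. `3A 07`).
8E 10 6D F2 D2 82 00 00 8D FF FF F4

0. andi fields op=0x47:7|rd=0:4|imm=1076722:21 → word 8e106df2h → 8e 10 6d f2
1. minus fields op=0x69:7|rd=4:4|rs=1:4|pad=0:17 → word d2820000h → d2 82 00 00
2. jz fields op=0x46:7|imm=-12:25 → word 8dfffff4h → 8d ff ff f4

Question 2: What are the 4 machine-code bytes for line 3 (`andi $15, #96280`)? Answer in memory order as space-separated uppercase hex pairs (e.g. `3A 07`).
8F E1 78 18

line 3 (andi): pack op=0x47:7|rd=15:4|imm=96280:21 = 0x8fe17818; big→ 8f e1 78 18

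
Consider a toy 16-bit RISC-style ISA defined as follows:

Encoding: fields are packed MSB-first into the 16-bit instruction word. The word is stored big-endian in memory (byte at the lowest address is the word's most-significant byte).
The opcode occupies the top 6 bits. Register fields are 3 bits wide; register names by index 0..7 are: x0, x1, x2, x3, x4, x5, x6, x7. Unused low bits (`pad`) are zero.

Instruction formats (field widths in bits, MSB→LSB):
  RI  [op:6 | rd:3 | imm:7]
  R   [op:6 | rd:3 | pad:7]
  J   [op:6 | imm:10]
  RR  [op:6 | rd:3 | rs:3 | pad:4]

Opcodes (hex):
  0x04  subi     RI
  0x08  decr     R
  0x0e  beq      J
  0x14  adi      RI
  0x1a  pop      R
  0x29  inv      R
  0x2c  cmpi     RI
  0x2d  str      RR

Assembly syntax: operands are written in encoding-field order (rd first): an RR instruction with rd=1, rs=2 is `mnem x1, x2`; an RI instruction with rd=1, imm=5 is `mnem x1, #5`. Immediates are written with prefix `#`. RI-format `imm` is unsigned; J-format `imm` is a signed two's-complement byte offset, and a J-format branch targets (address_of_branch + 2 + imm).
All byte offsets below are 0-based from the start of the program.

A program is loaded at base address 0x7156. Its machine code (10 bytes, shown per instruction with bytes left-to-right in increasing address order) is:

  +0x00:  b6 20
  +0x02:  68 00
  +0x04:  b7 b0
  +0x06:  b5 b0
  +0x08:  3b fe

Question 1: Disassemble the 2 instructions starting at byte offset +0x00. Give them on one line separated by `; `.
str x4, x2; pop x0

@+00  big-endian(b6 20) = 0xb620
  op=0xb620>>10=0x2d ⇒ str (RR)
  rd: (w>>7)&0x7=0x4 → x4
  rs: (w>>4)&0x7=0x2 → x2
@+02  big-endian(68 00) = 0x6800
  op=0x6800>>10=0x1a ⇒ pop (R)
  rd: (w>>7)&0x7=0x0 → x0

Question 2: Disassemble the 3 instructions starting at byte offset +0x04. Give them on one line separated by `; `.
[04] b7 b0 → 0xb7b0
  op=0xb7b0>>10=0x2d ⇒ str (RR)
  [9:7] rd=7 = x7
  [6:4] rs=3 = x3
[06] b5 b0 → 0xb5b0
  op=0xb5b0>>10=0x2d ⇒ str (RR)
  [9:7] rd=3 = x3
  [6:4] rs=3 = x3
[08] 3b fe → 0x3bfe
  op=0x3bfe>>10=0xe ⇒ beq (J)
  [9:0] imm=1022 (s10→-2) = #-2

str x7, x3; str x3, x3; beq #-2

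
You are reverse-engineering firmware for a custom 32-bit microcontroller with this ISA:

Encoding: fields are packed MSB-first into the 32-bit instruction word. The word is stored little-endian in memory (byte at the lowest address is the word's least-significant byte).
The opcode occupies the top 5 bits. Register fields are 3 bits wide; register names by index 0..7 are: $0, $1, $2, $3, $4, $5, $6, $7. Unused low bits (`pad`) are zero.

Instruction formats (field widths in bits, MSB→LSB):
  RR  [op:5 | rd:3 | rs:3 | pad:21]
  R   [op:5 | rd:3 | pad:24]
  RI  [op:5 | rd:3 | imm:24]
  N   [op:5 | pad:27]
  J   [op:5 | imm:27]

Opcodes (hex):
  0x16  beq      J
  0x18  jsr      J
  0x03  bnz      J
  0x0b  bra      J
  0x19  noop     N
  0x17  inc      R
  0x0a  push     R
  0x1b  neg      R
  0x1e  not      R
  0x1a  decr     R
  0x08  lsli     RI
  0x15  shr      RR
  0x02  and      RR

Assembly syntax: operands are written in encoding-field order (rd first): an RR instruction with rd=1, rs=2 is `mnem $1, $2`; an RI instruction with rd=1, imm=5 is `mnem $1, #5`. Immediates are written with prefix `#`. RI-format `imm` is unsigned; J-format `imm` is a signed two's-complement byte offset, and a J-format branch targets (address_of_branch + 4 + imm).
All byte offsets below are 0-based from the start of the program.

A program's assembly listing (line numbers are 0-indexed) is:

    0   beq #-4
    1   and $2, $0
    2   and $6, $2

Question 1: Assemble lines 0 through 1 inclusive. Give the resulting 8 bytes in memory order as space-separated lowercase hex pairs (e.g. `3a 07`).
0. beq fields op=0x16:5|imm=-4:27 → word b7fffffch → fc ff ff b7
1. and fields op=0x2:5|rd=2:3|rs=0:3|pad=0:21 → word 12000000h → 00 00 00 12

fc ff ff b7 00 00 00 12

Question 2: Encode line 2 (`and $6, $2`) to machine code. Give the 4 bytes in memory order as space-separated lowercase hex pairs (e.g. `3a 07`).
line 2 (and): pack op=0x2:5|rd=6:3|rs=2:3|pad=0:21 = 0x16400000; little→ 00 00 40 16

00 00 40 16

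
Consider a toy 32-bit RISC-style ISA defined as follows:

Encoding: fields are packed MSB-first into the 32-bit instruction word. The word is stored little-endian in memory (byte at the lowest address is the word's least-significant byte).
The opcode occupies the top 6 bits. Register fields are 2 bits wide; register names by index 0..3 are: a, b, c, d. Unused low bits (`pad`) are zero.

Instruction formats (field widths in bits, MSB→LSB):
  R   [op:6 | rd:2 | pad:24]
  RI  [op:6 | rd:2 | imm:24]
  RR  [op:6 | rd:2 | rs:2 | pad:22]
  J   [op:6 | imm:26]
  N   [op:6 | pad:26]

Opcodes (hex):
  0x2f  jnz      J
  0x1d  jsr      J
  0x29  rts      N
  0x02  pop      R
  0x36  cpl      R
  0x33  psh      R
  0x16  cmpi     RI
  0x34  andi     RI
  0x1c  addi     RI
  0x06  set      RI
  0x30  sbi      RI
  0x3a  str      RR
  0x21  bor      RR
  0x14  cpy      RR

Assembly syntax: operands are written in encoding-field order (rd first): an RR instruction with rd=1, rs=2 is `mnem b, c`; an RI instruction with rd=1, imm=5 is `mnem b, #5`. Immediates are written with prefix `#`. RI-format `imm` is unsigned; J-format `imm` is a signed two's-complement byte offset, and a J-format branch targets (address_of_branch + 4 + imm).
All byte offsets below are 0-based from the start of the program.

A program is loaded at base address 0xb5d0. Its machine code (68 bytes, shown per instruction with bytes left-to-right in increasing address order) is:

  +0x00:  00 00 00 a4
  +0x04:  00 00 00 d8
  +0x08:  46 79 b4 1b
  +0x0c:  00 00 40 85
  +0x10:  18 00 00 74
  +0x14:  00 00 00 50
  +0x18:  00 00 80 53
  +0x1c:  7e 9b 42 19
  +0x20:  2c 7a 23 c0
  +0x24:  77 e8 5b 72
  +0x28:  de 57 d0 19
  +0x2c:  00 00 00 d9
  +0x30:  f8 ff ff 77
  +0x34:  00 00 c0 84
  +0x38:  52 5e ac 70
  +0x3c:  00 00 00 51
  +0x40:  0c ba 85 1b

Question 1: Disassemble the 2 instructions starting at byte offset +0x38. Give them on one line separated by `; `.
off 0x38: read 52 5e ac 70 as little → 0x70ac5e52
  op=0x70ac5e52>>26=0x1c ⇒ addi (RI)
  rd@[25:24]=0x0 ⇒ a
  imm@[23:0]=0xac5e52 ⇒ #11296338
off 0x3c: read 00 00 00 51 as little → 0x51000000
  op=0x51000000>>26=0x14 ⇒ cpy (RR)
  rd@[25:24]=0x1 ⇒ b
  rs@[23:22]=0x0 ⇒ a

addi a, #11296338; cpy b, a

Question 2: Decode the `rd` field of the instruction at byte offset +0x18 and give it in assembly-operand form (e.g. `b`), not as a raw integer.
[18] 00 00 80 53 → 0x53800000
  op=0x53800000>>26=0x14 ⇒ cpy (RR)
  rd: (w>>24)&0x3=0x3 → d
  rs: (w>>22)&0x3=0x2 → c

d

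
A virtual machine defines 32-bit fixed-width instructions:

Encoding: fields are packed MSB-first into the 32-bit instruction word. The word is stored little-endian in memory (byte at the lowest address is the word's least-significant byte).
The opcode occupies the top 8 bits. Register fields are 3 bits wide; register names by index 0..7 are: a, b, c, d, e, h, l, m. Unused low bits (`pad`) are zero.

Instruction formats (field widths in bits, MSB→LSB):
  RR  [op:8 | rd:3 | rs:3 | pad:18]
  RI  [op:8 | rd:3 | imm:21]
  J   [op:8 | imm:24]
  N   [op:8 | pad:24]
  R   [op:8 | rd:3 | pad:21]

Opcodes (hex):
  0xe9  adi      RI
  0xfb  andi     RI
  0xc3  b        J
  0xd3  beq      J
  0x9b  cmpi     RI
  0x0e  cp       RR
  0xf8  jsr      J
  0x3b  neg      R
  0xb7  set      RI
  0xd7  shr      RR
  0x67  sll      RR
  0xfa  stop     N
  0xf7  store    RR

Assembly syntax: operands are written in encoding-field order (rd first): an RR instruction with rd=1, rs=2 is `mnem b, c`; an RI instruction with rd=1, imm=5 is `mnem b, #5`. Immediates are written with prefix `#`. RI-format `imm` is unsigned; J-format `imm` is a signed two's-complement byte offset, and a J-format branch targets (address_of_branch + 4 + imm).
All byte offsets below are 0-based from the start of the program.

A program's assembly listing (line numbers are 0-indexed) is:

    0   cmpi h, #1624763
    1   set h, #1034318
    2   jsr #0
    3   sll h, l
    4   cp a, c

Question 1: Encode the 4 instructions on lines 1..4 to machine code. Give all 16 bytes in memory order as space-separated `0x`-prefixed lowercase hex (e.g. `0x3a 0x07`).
0x4e 0xc8 0xaf 0xb7 0x00 0x00 0x00 0xf8 0x00 0x00 0xb8 0x67 0x00 0x00 0x08 0x0e

L1: set op=0xb7:8|rd=5:3|imm=1034318:21 ⇒ 0xb7afc84e ⇒ little 4e c8 af b7
L2: jsr op=0xf8:8|imm=0:24 ⇒ 0xf8000000 ⇒ little 00 00 00 f8
L3: sll op=0x67:8|rd=5:3|rs=6:3|pad=0:18 ⇒ 0x67b80000 ⇒ little 00 00 b8 67
L4: cp op=0xe:8|rd=0:3|rs=2:3|pad=0:18 ⇒ 0x0e080000 ⇒ little 00 00 08 0e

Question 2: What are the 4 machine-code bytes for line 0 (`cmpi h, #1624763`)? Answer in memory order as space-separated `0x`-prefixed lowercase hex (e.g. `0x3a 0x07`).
line 0 (cmpi): pack op=0x9b:8|rd=5:3|imm=1624763:21 = 0x9bb8cabb; little→ bb ca b8 9b

0xbb 0xca 0xb8 0x9b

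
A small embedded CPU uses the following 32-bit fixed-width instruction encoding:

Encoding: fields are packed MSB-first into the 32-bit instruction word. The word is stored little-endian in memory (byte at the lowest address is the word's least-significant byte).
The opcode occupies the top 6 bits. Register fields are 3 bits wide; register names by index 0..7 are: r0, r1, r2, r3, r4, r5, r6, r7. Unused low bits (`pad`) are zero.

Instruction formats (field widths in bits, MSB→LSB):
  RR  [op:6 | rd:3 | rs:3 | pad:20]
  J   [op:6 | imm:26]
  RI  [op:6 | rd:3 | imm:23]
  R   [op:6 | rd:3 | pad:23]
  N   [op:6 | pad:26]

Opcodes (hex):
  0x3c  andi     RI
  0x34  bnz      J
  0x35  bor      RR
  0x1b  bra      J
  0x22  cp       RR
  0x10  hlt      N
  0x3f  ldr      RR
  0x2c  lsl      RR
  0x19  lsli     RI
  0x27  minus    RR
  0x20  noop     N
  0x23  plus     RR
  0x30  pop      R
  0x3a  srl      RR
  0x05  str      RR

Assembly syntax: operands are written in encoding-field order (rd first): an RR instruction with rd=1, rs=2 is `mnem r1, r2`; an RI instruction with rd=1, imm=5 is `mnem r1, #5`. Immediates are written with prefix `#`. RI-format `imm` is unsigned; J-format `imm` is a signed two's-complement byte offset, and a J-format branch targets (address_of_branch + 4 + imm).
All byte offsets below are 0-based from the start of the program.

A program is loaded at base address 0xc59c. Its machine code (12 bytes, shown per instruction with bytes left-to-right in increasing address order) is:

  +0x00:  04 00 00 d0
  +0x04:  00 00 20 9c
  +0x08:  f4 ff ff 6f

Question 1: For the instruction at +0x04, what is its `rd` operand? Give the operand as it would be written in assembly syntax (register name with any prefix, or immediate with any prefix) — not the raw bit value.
r0

off 0x04: read 00 00 20 9c as little → 0x9c200000
  opcode bits[31:26]=0x27: minus/RR
  [25:23] rd=0 = r0
  [22:20] rs=2 = r2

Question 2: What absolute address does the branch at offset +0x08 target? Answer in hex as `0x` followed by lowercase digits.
[08] f4 ff ff 6f → 0x6ffffff4
  opcode bits[31:26]=0x1b: bra/J
  imm@[25:0]=0x3fffff4 (s26→-12) ⇒ #-12
  target = base 0xc59c + off 0x08 + 4 + imm -12 = 0xc59c

0xc59c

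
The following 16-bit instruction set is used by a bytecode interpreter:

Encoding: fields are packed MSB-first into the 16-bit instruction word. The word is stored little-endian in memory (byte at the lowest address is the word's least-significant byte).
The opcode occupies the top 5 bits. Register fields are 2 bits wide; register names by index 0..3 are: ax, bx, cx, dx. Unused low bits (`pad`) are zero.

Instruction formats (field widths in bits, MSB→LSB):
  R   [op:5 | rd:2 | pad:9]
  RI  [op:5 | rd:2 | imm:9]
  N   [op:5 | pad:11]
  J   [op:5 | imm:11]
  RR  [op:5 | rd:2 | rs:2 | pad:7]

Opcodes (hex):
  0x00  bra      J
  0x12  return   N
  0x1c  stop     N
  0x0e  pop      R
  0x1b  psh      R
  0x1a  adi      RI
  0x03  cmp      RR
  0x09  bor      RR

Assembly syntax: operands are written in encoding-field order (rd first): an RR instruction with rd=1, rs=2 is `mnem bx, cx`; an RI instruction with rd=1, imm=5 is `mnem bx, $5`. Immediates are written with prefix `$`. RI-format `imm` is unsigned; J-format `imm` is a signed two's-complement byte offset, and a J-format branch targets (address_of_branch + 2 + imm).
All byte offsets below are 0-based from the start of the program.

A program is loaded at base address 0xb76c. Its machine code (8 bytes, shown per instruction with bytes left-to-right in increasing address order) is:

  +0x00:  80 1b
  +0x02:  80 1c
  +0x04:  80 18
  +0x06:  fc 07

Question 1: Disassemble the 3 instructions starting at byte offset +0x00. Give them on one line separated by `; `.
@+00  little-endian(80 1b) = 0x1b80
  opcode bits[15:11]=0x3: cmp/RR
  rd@[10:9]=0x1 ⇒ bx
  rs@[8:7]=0x3 ⇒ dx
@+02  little-endian(80 1c) = 0x1c80
  opcode bits[15:11]=0x3: cmp/RR
  rd@[10:9]=0x2 ⇒ cx
  rs@[8:7]=0x1 ⇒ bx
@+04  little-endian(80 18) = 0x1880
  opcode bits[15:11]=0x3: cmp/RR
  rd@[10:9]=0x0 ⇒ ax
  rs@[8:7]=0x1 ⇒ bx

cmp bx, dx; cmp cx, bx; cmp ax, bx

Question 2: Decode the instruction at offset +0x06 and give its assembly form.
bra $-4

off 0x06: read fc 07 as little → 0x07fc
  opcode bits[15:11]=0x0: bra/J
  imm@[10:0]=0x7fc (s11→-4) ⇒ $-4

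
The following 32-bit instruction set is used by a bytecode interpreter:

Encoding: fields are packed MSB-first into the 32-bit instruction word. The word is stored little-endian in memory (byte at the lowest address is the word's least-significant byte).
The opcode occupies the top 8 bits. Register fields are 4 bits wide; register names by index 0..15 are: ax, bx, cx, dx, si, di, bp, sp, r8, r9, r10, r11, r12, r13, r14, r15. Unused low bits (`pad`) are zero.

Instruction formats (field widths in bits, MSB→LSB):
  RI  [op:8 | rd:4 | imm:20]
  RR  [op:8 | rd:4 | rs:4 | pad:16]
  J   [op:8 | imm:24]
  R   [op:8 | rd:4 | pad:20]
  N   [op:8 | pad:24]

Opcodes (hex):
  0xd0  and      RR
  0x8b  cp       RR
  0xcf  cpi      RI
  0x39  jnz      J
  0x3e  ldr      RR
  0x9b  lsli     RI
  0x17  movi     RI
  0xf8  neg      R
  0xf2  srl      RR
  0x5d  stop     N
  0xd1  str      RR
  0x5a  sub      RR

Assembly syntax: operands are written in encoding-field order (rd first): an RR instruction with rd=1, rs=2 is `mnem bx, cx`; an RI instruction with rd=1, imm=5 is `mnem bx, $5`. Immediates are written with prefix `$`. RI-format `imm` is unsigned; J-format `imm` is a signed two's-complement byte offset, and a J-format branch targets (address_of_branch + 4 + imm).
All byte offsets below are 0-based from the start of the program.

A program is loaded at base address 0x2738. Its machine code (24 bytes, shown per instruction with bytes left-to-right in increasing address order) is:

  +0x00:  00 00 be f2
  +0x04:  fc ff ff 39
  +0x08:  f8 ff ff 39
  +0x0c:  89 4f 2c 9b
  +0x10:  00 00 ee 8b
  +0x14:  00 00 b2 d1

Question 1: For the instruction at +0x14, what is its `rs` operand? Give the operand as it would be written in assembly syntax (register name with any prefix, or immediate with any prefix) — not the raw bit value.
@+14  little-endian(00 00 b2 d1) = 0xd1b20000
  opcode bits[31:24]=0xd1: str/RR
  rd@[23:20]=0xb ⇒ r11
  rs@[19:16]=0x2 ⇒ cx

cx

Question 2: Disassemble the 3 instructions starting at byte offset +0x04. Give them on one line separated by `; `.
jnz $-4; jnz $-8; lsli cx, $806793

@+04  little-endian(fc ff ff 39) = 0x39fffffc
  op=0x39fffffc>>24=0x39 ⇒ jnz (J)
  imm: (w>>0)&0xffffff=0xfffffc (s24→-4) → $-4
@+08  little-endian(f8 ff ff 39) = 0x39fffff8
  op=0x39fffff8>>24=0x39 ⇒ jnz (J)
  imm: (w>>0)&0xffffff=0xfffff8 (s24→-8) → $-8
@+0c  little-endian(89 4f 2c 9b) = 0x9b2c4f89
  op=0x9b2c4f89>>24=0x9b ⇒ lsli (RI)
  rd: (w>>20)&0xf=0x2 → cx
  imm: (w>>0)&0xfffff=0xc4f89 → $806793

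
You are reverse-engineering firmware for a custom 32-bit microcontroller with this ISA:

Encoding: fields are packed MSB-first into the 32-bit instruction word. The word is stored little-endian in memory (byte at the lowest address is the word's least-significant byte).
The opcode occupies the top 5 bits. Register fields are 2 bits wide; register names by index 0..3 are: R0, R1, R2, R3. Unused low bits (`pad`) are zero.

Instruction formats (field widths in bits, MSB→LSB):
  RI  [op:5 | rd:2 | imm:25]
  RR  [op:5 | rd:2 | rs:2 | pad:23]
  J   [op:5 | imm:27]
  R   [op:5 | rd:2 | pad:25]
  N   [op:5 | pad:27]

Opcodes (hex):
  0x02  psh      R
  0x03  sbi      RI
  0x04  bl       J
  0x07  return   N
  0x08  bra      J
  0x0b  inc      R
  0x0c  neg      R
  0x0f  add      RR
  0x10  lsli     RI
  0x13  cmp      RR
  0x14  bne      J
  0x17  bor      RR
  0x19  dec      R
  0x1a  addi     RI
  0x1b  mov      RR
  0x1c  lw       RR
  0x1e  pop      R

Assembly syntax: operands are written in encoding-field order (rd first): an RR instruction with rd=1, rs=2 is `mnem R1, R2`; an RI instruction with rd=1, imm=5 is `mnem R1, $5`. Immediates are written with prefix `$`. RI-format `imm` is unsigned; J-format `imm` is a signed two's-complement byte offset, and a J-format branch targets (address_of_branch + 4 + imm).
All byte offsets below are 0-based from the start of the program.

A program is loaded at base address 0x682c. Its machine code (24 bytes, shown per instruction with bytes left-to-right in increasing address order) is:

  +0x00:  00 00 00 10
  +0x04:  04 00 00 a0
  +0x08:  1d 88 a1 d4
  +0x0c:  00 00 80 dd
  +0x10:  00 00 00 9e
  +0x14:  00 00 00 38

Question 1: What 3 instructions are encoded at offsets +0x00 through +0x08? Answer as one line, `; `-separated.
psh R0; bne $4; addi R2, $10586141

[00] 00 00 00 10 → 0x10000000
  op=0x10000000>>27=0x2 ⇒ psh (R)
  rd: (w>>25)&0x3=0x0 → R0
[04] 04 00 00 a0 → 0xa0000004
  op=0xa0000004>>27=0x14 ⇒ bne (J)
  imm: (w>>0)&0x7ffffff=0x4 → $4
[08] 1d 88 a1 d4 → 0xd4a1881d
  op=0xd4a1881d>>27=0x1a ⇒ addi (RI)
  rd: (w>>25)&0x3=0x2 → R2
  imm: (w>>0)&0x1ffffff=0xa1881d → $10586141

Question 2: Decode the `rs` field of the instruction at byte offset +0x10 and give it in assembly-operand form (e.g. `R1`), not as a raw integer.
[10] 00 00 00 9e → 0x9e000000
  op=0x9e000000>>27=0x13 ⇒ cmp (RR)
  rd: (w>>25)&0x3=0x3 → R3
  rs: (w>>23)&0x3=0x0 → R0

R0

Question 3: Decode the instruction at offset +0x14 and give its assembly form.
return

@+14  little-endian(00 00 00 38) = 0x38000000
  op=0x38000000>>27=0x7 ⇒ return (N)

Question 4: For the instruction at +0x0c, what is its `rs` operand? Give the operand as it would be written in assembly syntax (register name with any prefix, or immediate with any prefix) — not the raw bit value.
[0c] 00 00 80 dd → 0xdd800000
  op=0xdd800000>>27=0x1b ⇒ mov (RR)
  rd@[26:25]=0x2 ⇒ R2
  rs@[24:23]=0x3 ⇒ R3

R3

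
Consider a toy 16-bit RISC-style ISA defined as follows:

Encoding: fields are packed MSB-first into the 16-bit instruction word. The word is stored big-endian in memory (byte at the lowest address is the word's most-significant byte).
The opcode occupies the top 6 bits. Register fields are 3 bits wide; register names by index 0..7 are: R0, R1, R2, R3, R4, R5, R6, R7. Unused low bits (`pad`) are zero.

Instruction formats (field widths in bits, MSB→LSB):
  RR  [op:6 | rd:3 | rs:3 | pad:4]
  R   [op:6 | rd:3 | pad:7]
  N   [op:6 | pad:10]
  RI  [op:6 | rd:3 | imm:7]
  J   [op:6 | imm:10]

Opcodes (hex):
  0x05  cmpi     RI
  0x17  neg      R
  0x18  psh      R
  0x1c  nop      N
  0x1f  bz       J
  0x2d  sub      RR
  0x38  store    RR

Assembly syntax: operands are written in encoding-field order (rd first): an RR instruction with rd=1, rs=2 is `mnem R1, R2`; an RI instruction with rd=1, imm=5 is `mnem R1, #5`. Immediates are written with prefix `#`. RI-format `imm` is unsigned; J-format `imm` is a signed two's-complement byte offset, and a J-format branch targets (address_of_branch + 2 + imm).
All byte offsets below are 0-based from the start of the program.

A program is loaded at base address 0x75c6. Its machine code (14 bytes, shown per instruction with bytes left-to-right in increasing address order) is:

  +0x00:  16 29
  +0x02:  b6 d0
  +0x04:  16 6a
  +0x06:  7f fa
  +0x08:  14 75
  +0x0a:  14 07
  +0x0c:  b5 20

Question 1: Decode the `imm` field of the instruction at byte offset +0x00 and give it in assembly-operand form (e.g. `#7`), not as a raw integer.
#41

off 0x00: read 16 29 as big → 0x1629
  opcode bits[15:10]=0x5: cmpi/RI
  [9:7] rd=4 = R4
  [6:0] imm=41 = #41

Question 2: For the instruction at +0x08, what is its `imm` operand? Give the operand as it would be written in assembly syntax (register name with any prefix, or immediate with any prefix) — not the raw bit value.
#117

+0x08: 14 75 ⇒ word 0x1475 (big)
  op=0x1475>>10=0x5 ⇒ cmpi (RI)
  rd@[9:7]=0x0 ⇒ R0
  imm@[6:0]=0x75 ⇒ #117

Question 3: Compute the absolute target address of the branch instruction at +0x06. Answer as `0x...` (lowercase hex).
[06] 7f fa → 0x7ffa
  op=0x7ffa>>10=0x1f ⇒ bz (J)
  imm: (w>>0)&0x3ff=0x3fa (s10→-6) → #-6
  target = base 0x75c6 + off 0x06 + 2 + imm -6 = 0x75c8

0x75c8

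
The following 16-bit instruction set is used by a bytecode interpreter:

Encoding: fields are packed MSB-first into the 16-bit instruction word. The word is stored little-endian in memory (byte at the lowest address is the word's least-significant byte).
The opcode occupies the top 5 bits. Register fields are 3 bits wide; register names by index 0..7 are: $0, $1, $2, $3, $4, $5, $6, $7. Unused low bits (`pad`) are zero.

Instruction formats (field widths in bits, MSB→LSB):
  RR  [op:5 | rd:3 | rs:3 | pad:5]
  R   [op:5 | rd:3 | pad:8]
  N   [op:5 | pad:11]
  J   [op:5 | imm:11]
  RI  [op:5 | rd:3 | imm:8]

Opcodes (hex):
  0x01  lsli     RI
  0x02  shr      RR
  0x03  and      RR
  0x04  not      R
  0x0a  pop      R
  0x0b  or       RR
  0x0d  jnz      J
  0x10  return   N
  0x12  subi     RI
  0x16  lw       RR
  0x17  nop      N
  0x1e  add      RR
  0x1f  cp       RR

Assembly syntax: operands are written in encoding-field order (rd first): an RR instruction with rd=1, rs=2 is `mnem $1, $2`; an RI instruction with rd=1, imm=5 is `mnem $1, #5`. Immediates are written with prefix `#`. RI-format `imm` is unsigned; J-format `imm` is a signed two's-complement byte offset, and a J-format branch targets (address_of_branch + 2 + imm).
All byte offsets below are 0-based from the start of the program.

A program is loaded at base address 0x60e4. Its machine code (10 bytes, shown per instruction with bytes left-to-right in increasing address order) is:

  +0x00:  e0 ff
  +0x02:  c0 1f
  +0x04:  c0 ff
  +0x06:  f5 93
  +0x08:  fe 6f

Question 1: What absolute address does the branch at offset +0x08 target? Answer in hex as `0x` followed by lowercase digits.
[08] fe 6f → 0x6ffe
  top 5b → 0xd → jnz [J]
  imm@[10:0]=0x7fe (s11→-2) ⇒ #-2
  target = base 0x60e4 + off 0x08 + 2 + imm -2 = 0x60ec

0x60ec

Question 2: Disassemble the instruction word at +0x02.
and $7, $6

+0x02: c0 1f ⇒ word 0x1fc0 (little)
  top 5b → 0x3 → and [RR]
  [10:8] rd=7 = $7
  [7:5] rs=6 = $6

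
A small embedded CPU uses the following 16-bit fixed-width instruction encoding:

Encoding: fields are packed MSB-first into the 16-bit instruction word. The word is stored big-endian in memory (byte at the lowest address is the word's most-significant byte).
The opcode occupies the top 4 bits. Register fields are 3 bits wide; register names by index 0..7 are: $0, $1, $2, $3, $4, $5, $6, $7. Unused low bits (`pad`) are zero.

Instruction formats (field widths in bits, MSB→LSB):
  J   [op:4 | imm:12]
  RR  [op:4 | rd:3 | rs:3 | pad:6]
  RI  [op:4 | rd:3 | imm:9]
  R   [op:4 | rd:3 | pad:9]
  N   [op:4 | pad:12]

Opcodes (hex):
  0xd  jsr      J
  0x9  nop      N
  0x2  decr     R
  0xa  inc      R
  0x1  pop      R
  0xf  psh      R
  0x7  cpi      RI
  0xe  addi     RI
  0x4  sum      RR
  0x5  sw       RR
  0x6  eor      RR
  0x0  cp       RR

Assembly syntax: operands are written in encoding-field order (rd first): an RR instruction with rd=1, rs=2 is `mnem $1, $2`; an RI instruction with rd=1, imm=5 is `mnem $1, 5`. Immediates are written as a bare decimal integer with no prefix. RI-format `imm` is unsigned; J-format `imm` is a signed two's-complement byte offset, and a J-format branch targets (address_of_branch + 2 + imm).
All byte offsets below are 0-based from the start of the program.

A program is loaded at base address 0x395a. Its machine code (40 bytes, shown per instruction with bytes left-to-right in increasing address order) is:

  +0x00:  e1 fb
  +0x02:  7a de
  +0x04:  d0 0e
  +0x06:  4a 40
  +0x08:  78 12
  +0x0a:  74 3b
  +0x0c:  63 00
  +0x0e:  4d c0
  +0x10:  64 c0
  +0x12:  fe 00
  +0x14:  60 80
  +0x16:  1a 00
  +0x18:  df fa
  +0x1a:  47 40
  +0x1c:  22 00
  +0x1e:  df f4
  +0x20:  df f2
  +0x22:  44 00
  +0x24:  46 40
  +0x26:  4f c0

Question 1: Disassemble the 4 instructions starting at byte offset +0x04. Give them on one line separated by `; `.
[04] d0 0e → 0xd00e
  op=0xd00e>>12=0xd ⇒ jsr (J)
  imm@[11:0]=0xe ⇒ 14
[06] 4a 40 → 0x4a40
  op=0x4a40>>12=0x4 ⇒ sum (RR)
  rd@[11:9]=0x5 ⇒ $5
  rs@[8:6]=0x1 ⇒ $1
[08] 78 12 → 0x7812
  op=0x7812>>12=0x7 ⇒ cpi (RI)
  rd@[11:9]=0x4 ⇒ $4
  imm@[8:0]=0x12 ⇒ 18
[0a] 74 3b → 0x743b
  op=0x743b>>12=0x7 ⇒ cpi (RI)
  rd@[11:9]=0x2 ⇒ $2
  imm@[8:0]=0x3b ⇒ 59

jsr 14; sum $5, $1; cpi $4, 18; cpi $2, 59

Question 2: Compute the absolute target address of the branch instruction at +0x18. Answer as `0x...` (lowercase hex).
off 0x18: read df fa as big → 0xdffa
  opcode bits[15:12]=0xd: jsr/J
  [11:0] imm=4090 (s12→-6) = -6
  target = base 0x395a + off 0x18 + 2 + imm -6 = 0x396e

0x396e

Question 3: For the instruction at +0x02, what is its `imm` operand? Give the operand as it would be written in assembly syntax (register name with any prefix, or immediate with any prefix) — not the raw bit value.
@+02  big-endian(7a de) = 0x7ade
  top 4b → 0x7 → cpi [RI]
  rd: (w>>9)&0x7=0x5 → $5
  imm: (w>>0)&0x1ff=0xde → 222

222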